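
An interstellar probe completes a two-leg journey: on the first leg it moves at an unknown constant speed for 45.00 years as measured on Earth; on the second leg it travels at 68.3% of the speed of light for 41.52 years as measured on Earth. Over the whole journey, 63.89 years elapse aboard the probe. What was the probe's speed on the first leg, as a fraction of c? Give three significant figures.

β = 0.666

Leg 1: speed unknown; τ_1 = 45.00/γ_1.
Leg 2: β = 0.683; γ = 1/√(1 − 0.683²) = 1/√0.5335 = 1.369; τ_2 = 41.52/1.369 = 30.33 years.
Total proper time: τ_1 + 30.33 = 63.89, so τ_1 = 63.89 − 30.33 = 33.56 years.
γ_1 = 45.00/33.56 = 1.341; β = √(1 − 1/γ²) = √0.4437.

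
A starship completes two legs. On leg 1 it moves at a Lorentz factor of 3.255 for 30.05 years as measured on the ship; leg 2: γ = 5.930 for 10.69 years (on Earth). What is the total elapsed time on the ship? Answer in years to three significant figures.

Leg 1: 30.05 years is already measured on the ship.
Leg 2: γ = 5.930; τ_2 = 10.69/5.930 = 1.803 years.
Total: 30.05 + 1.803 years.

τ = 31.9 years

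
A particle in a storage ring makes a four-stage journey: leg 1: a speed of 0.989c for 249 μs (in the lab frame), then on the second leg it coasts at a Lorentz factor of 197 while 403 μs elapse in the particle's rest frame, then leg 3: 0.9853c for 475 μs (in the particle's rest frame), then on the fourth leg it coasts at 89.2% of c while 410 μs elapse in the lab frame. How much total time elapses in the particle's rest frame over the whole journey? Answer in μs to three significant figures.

Leg 1: γ = 1/√(1 − 0.989²) = 1/√0.02188 = 6.761; τ_1 = 249/6.761 = 36.83 μs.
Leg 2: 403 μs is already measured in the particle's rest frame.
Leg 3: 475 μs is already measured in the particle's rest frame.
Leg 4: β = 0.892; γ = 1/√(1 − 0.892²) = 1/√0.2043 = 2.212; τ_4 = 410/2.212 = 185.3 μs.
Total: 36.83 + 403.0 + 475.0 + 185.3 μs.

τ = 1100 μs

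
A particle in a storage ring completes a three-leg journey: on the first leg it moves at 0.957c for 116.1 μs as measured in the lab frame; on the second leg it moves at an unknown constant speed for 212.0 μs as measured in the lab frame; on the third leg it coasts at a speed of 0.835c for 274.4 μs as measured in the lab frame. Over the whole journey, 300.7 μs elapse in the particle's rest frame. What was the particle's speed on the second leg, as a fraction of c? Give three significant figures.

β = 0.837

Leg 1: γ = 1/√(1 − 0.957²) = 1/√0.08415 = 3.447; τ_1 = 116.1/3.447 = 33.68 μs.
Leg 2: speed unknown; τ_2 = 212.0/γ_2.
Leg 3: γ = 1/√(1 − 0.835²) = 1/√0.3028 = 1.817; τ_3 = 274.4/1.817 = 151.0 μs.
Total proper time: 33.68 + τ_2 + 151.0 = 300.7, so τ_2 = 300.7 − 184.7 = 116.0 μs.
γ_2 = 212.0/116.0 = 1.827; β = √(1 − 1/γ²) = √0.7004.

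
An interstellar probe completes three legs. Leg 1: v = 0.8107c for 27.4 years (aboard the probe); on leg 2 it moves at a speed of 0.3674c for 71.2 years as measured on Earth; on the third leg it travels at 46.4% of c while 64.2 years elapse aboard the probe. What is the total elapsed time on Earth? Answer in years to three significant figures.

Δt = 190 years

Leg 1: γ = 1/√(1 − 0.8107²) = 1/√0.3428 = 1.708; Δt_1 = 1.708 × 27.4 = 46.80 years.
Leg 2: 71.2 years is already measured on Earth.
Leg 3: β = 0.464; γ = 1/√(1 − 0.464²) = 1/√0.7847 = 1.129; Δt_3 = 1.129 × 64.2 = 72.47 years.
Total: 46.80 + 71.20 + 72.47 years.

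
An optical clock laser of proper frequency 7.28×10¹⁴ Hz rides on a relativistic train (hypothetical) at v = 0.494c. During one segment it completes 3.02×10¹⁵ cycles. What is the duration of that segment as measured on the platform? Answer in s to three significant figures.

γ = 1/√(1 − 0.494²) = 1/√0.7560 = 1.150
Proper time for N cycles: τ = N/f = 3.02×10¹⁵/(7.28×10¹⁴) = 4.148×10⁰ s = 4.148 s.
Lab-frame duration Δt = γτ = 1.150 × 4.148 = 4.771 s.

Δt = 4.77 s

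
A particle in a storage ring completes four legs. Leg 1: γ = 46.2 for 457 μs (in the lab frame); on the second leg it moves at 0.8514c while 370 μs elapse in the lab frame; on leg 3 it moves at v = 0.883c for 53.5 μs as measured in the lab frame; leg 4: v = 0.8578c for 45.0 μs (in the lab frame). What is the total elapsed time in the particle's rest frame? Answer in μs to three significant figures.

τ = 252 μs

Leg 1: γ = 46.2; τ_1 = 457/46.20 = 9.892 μs.
Leg 2: γ = 1/√(1 − 0.8514²) = 1/√0.2751 = 1.907; τ_2 = 370/1.907 = 194.1 μs.
Leg 3: γ = 1/√(1 − 0.883²) = 1/√0.2203 = 2.131; τ_3 = 53.5/2.131 = 25.11 μs.
Leg 4: γ = 1/√(1 − 0.8578²) = 1/√0.2642 = 1.946; τ_4 = 45.0/1.946 = 23.13 μs.
Total: 9.892 + 194.1 + 25.11 + 23.13 μs.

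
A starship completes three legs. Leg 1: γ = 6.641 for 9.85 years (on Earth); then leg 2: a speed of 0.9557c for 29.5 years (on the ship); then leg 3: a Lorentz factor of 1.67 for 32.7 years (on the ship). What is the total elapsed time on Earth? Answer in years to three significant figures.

Δt = 165 years

Leg 1: 9.85 years is already measured on Earth.
Leg 2: γ = 1/√(1 − 0.9557²) = 1/√0.08664 = 3.397; Δt_2 = 3.397 × 29.5 = 100.2 years.
Leg 3: γ = 1.67; Δt_3 = 1.670 × 32.7 = 54.61 years.
Total: 9.850 + 100.2 + 54.61 years.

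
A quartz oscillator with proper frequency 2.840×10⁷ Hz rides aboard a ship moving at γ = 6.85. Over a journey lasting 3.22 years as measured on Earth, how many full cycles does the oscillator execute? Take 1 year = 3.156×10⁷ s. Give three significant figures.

γ = 6.85
The oscillator's own cycle count is N = f × τ where τ is the proper time on the ship. τ = Δt/γ = 3.22/6.850 = 0.4701 years = 1.484×10⁷ s.
N = 2.840×10⁷ × 1.484×10⁷ = 4.213×10¹⁴.

N = 4.21×10¹⁴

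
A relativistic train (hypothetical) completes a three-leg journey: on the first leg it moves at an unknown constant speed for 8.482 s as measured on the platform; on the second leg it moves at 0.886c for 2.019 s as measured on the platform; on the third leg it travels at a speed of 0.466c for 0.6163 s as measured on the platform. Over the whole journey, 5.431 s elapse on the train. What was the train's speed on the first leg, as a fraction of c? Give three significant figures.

Leg 1: speed unknown; τ_1 = 8.482/γ_1.
Leg 2: γ = 1/√(1 − 0.886²) = 1/√0.2150 = 2.157; τ_2 = 2.019/2.157 = 0.9362 s.
Leg 3: γ = 1/√(1 − 0.466²) = 1/√0.7828 = 1.130; τ_3 = 0.6163/1.130 = 0.5453 s.
Total proper time: τ_1 + 0.9362 + 0.5453 = 5.431, so τ_1 = 5.431 − 1.481 = 3.950 s.
γ_1 = 8.482/3.950 = 2.148; β = √(1 − 1/γ²) = √0.7832.

β = 0.885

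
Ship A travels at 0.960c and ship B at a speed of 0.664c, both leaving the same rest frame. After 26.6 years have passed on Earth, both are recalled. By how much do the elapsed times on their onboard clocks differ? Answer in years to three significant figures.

A: γ = 1/√(1 − 0.960²) = 25/7 ≈ 3.571; τ_A = 26.6/3.571 = 7.448 years.
B: γ = 1/√(1 − 0.664²) = 1/√0.5591 = 1.337; τ_B = 26.6/1.337 = 19.89 years.

|τ_A − τ_B| = 12.4 years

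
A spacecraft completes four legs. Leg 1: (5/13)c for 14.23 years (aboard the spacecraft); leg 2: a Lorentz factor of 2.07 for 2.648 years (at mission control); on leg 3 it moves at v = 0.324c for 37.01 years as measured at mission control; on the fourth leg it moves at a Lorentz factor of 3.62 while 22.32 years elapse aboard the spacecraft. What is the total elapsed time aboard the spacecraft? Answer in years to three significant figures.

τ = 72.8 years

Leg 1: 14.23 years is already measured aboard the spacecraft.
Leg 2: γ = 2.07; τ_2 = 2.648/2.070 = 1.279 years.
Leg 3: γ = 1/√(1 − 0.324²) = 1/√0.8950 = 1.057; τ_3 = 37.01/1.057 = 35.01 years.
Leg 4: 22.32 years is already measured aboard the spacecraft.
Total: 14.23 + 1.279 + 35.01 + 22.32 years.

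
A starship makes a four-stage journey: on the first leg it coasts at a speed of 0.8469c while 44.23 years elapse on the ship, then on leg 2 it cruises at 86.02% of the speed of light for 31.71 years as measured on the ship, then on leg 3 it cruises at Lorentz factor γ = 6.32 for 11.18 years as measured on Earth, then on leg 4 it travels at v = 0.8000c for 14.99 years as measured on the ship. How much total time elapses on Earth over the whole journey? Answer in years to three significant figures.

Leg 1: γ = 1/√(1 − 0.8469²) = 1/√0.2828 = 1.881; Δt_1 = 1.881 × 44.23 = 83.18 years.
Leg 2: β = 0.8602; γ = 1/√(1 − 0.8602²) = 1/√0.2601 = 1.961; Δt_2 = 1.961 × 31.71 = 62.18 years.
Leg 3: 11.18 years is already measured on Earth.
Leg 4: γ = 1/√(1 − 0.8000²) = 1/√0.3600 = 1.667; Δt_4 = 1.667 × 14.99 = 24.98 years.
Total: 83.18 + 62.18 + 11.18 + 24.98 years.

Δt = 182 years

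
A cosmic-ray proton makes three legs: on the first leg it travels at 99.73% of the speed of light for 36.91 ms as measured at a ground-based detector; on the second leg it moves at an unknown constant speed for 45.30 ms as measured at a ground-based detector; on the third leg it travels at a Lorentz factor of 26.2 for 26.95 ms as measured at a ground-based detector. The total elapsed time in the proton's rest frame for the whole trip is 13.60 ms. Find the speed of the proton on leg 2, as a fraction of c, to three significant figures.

β = 0.976

Leg 1: β = 0.9973; γ = 1/√(1 − 0.9973²) = 1/√0.005393 = 13.62; τ_1 = 36.91/13.62 = 2.710 ms.
Leg 2: speed unknown; τ_2 = 45.30/γ_2.
Leg 3: γ = 26.2; τ_3 = 26.95/26.20 = 1.029 ms.
Total proper time: 2.710 + τ_2 + 1.029 = 13.60, so τ_2 = 13.60 − 3.739 = 9.861 ms.
γ_2 = 45.30/9.861 = 4.594; β = √(1 − 1/γ²) = √0.9526.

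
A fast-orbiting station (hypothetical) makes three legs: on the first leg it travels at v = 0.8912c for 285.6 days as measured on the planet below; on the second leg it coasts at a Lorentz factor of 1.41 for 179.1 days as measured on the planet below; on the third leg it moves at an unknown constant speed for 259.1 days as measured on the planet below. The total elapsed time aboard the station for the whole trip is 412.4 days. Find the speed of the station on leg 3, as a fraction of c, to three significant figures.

Leg 1: γ = 1/√(1 − 0.8912²) = 1/√0.2058 = 2.205; τ_1 = 285.6/2.205 = 129.6 days.
Leg 2: γ = 1.41; τ_2 = 179.1/1.410 = 127.0 days.
Leg 3: speed unknown; τ_3 = 259.1/γ_3.
Total proper time: 129.6 + 127.0 + τ_3 = 412.4, so τ_3 = 412.4 − 256.6 = 155.8 days.
γ_3 = 259.1/155.8 = 1.663; β = √(1 − 1/γ²) = √0.6383.

β = 0.799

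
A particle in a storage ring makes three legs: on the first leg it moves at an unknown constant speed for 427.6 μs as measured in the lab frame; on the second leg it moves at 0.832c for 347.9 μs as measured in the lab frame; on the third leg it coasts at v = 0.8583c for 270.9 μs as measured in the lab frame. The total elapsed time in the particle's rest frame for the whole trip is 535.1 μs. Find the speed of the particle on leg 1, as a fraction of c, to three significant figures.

Leg 1: speed unknown; τ_1 = 427.6/γ_1.
Leg 2: γ = 1/√(1 − 0.832²) = 1/√0.3078 = 1.803; τ_2 = 347.9/1.803 = 193.0 μs.
Leg 3: γ = 1/√(1 − 0.8583²) = 1/√0.2633 = 1.949; τ_3 = 270.9/1.949 = 139.0 μs.
Total proper time: τ_1 + 193.0 + 139.0 = 535.1, so τ_1 = 535.1 − 332.0 = 203.1 μs.
γ_1 = 427.6/203.1 = 2.106; β = √(1 − 1/γ²) = √0.7744.

β = 0.880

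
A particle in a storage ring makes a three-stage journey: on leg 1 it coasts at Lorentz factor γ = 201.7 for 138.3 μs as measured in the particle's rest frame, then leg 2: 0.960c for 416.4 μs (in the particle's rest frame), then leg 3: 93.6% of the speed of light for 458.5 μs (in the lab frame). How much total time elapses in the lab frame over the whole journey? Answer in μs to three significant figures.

Leg 1: γ = 201.7; Δt_1 = 201.7 × 138.3 = 2.790×10⁴ μs.
Leg 2: γ = 1/√(1 − 0.960²) = 25/7 ≈ 3.571; Δt_2 = 3.571 × 416.4 = 1487 μs.
Leg 3: 458.5 μs is already measured in the lab frame.
Total: 2.790×10⁴ + 1487 + 458.5 μs.

Δt = 2.98×10⁴ μs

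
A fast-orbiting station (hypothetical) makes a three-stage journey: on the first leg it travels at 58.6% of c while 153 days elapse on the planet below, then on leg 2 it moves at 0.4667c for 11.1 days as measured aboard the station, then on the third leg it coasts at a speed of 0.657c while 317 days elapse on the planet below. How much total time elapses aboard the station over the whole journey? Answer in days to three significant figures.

τ = 374 days

Leg 1: β = 0.586; γ = 1/√(1 − 0.586²) = 1/√0.6566 = 1.234; τ_1 = 153/1.234 = 124.0 days.
Leg 2: 11.1 days is already measured aboard the station.
Leg 3: γ = 1/√(1 − 0.657²) = 1/√0.5684 = 1.326; τ_3 = 317/1.326 = 239.0 days.
Total: 124.0 + 11.10 + 239.0 days.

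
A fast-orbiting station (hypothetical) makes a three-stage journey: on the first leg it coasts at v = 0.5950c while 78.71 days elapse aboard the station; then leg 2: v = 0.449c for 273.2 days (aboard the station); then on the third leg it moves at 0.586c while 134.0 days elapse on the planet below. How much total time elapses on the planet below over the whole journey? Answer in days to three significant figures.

Leg 1: γ = 1/√(1 − 0.5950²) = 1/√0.6460 = 1.244; Δt_1 = 1.244 × 78.71 = 97.93 days.
Leg 2: γ = 1/√(1 − 0.449²) = 1/√0.7984 = 1.119; Δt_2 = 1.119 × 273.2 = 305.8 days.
Leg 3: 134.0 days is already measured on the planet below.
Total: 97.93 + 305.8 + 134.0 days.

Δt = 538 days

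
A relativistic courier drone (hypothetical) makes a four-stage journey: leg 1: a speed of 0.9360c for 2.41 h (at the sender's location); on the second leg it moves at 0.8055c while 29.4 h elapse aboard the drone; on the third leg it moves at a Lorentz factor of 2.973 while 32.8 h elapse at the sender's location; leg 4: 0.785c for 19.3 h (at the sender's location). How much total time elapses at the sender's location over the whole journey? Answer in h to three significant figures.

Leg 1: 2.41 h is already measured at the sender's location.
Leg 2: γ = 1/√(1 − 0.8055²) = 1/√0.3512 = 1.687; Δt_2 = 1.687 × 29.4 = 49.61 h.
Leg 3: 32.8 h is already measured at the sender's location.
Leg 4: 19.3 h is already measured at the sender's location.
Total: 2.410 + 49.61 + 32.80 + 19.30 h.

Δt = 104 h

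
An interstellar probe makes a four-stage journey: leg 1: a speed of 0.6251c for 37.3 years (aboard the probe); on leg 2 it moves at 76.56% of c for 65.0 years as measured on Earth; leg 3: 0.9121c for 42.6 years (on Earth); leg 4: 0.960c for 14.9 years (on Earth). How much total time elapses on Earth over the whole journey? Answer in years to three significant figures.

Δt = 170 years

Leg 1: γ = 1/√(1 − 0.6251²) = 1/√0.6092 = 1.281; Δt_1 = 1.281 × 37.3 = 47.79 years.
Leg 2: 65.0 years is already measured on Earth.
Leg 3: 42.6 years is already measured on Earth.
Leg 4: 14.9 years is already measured on Earth.
Total: 47.79 + 65.00 + 42.60 + 14.90 years.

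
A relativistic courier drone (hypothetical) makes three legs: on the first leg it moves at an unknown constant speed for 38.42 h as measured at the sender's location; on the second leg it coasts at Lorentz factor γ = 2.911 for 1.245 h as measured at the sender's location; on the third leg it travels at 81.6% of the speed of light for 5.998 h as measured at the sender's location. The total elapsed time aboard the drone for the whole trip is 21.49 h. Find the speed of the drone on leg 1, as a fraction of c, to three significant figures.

Leg 1: speed unknown; τ_1 = 38.42/γ_1.
Leg 2: γ = 2.911; τ_2 = 1.245/2.911 = 0.4277 h.
Leg 3: β = 0.816; γ = 1/√(1 − 0.816²) = 1/√0.3341 = 1.730; τ_3 = 5.998/1.730 = 3.467 h.
Total proper time: τ_1 + 0.4277 + 3.467 = 21.49, so τ_1 = 21.49 − 3.895 = 17.60 h.
γ_1 = 38.42/17.60 = 2.184; β = √(1 − 1/γ²) = √0.7903.

β = 0.889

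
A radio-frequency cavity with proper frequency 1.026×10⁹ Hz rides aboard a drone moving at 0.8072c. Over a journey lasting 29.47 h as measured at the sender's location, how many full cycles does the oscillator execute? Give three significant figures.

N = 6.43×10¹³

γ = 1/√(1 − 0.8072²) = 1/√0.3484 = 1.694
The oscillator's own cycle count is N = f × τ where τ is the proper time aboard the drone. τ = Δt/γ = 29.47/1.694 = 17.40 h = 6.262×10⁴ s.
N = 1.026×10⁹ × 6.262×10⁴ = 6.425×10¹³.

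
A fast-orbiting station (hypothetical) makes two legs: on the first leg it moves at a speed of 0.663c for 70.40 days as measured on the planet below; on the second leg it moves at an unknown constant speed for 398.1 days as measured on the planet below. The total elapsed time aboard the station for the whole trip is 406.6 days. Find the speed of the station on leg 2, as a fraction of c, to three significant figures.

Leg 1: γ = 1/√(1 − 0.663²) = 1/√0.5604 = 1.336; τ_1 = 70.40/1.336 = 52.70 days.
Leg 2: speed unknown; τ_2 = 398.1/γ_2.
Total proper time: 52.70 + τ_2 = 406.6, so τ_2 = 406.6 − 52.70 = 353.9 days.
γ_2 = 398.1/353.9 = 1.125; β = √(1 − 1/γ²) = √0.2097.

β = 0.458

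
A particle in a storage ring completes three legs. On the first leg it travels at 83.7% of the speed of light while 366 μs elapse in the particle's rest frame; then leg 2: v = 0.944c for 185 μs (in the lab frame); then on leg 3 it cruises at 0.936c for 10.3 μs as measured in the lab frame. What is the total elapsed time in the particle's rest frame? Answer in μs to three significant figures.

τ = 431 μs

Leg 1: 366 μs is already measured in the particle's rest frame.
Leg 2: γ = 1/√(1 − 0.944²) = 1/√0.1089 = 3.031; τ_2 = 185/3.031 = 61.04 μs.
Leg 3: γ = 1/√(1 − 0.936²) = 1/√0.1239 = 2.841; τ_3 = 10.3/2.841 = 3.626 μs.
Total: 366.0 + 61.04 + 3.626 μs.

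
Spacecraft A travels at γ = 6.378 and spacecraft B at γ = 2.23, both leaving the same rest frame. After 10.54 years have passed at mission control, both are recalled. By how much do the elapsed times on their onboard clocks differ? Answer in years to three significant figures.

|τ_A − τ_B| = 3.07 years

A: γ = 6.378; τ_A = 10.54/6.378 = 1.653 years.
B: γ = 2.23; τ_B = 10.54/2.230 = 4.726 years.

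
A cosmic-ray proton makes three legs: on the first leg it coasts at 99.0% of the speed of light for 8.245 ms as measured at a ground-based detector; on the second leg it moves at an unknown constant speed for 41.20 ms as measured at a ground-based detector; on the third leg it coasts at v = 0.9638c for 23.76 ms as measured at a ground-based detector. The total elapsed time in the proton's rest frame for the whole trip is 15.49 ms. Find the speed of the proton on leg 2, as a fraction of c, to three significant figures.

β = 0.981

Leg 1: β = 0.990; γ = 1/√(1 − 0.990²) = 1/√0.01990 = 7.089; τ_1 = 8.245/7.089 = 1.163 ms.
Leg 2: speed unknown; τ_2 = 41.20/γ_2.
Leg 3: γ = 1/√(1 − 0.9638²) = 1/√0.07109 = 3.751; τ_3 = 23.76/3.751 = 6.335 ms.
Total proper time: 1.163 + τ_2 + 6.335 = 15.49, so τ_2 = 15.49 − 7.498 = 7.992 ms.
γ_2 = 41.20/7.992 = 5.155; β = √(1 − 1/γ²) = √0.9624.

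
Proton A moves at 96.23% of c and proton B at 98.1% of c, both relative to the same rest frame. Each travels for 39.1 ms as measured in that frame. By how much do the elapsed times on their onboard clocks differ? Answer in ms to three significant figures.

|τ_A − τ_B| = 3.05 ms

A: β = 0.9623; γ = 1/√(1 − 0.9623²) = 1/√0.07398 = 3.677; τ_A = 39.1/3.677 = 10.63 ms.
B: β = 0.981; γ = 1/√(1 − 0.981²) = 1/√0.03764 = 5.154; τ_B = 39.1/5.154 = 7.586 ms.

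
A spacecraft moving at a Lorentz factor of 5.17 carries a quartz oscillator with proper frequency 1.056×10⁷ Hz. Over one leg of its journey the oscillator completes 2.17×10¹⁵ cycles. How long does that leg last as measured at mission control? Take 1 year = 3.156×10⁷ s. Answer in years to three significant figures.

Δt = 33.7 years

γ = 5.17
Proper time for N cycles: τ = N/f = 2.17×10¹⁵/(1.056×10⁷) = 2.055×10⁸ s = 6.511 years.
Lab-frame duration Δt = γτ = 5.170 × 6.511 = 33.66 years.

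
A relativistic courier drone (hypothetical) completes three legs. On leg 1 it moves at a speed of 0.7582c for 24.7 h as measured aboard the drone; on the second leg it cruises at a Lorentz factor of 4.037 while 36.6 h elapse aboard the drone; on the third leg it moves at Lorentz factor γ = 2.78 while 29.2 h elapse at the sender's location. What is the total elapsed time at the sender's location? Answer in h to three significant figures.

Δt = 215 h

Leg 1: γ = 1/√(1 − 0.7582²) = 1/√0.4251 = 1.534; Δt_1 = 1.534 × 24.7 = 37.88 h.
Leg 2: γ = 4.037; Δt_2 = 4.037 × 36.6 = 147.8 h.
Leg 3: 29.2 h is already measured at the sender's location.
Total: 37.88 + 147.8 + 29.20 h.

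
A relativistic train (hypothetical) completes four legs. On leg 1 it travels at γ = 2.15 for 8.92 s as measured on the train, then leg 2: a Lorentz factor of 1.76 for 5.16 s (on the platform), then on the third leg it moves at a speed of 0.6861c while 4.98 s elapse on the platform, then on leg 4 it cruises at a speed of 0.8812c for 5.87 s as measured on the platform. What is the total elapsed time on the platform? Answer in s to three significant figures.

Leg 1: γ = 2.15; Δt_1 = 2.150 × 8.92 = 19.18 s.
Leg 2: 5.16 s is already measured on the platform.
Leg 3: 4.98 s is already measured on the platform.
Leg 4: 5.87 s is already measured on the platform.
Total: 19.18 + 5.160 + 4.980 + 5.870 s.

Δt = 35.2 s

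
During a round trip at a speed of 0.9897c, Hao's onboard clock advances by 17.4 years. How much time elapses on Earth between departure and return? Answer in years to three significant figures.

Δt = 122 years

γ = 1/√(1 − 0.9897²) = 1/√0.02049 = 6.985
Earth-frame duration is the dilated interval: Δt = γτ = 6.985 × 17.4 years.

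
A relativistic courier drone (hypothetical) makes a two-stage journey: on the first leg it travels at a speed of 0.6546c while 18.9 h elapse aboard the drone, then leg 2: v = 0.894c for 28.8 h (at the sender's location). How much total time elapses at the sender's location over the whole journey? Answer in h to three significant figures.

Δt = 53.8 h

Leg 1: γ = 1/√(1 − 0.6546²) = 1/√0.5715 = 1.323; Δt_1 = 1.323 × 18.9 = 25.00 h.
Leg 2: 28.8 h is already measured at the sender's location.
Total: 25.00 + 28.80 h.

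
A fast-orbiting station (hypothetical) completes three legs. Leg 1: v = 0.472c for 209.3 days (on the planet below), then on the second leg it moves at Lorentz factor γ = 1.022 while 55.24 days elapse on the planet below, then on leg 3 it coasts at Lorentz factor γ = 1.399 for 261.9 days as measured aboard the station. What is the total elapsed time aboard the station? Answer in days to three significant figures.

Leg 1: γ = 1/√(1 − 0.472²) = 1/√0.7772 = 1.134; τ_1 = 209.3/1.134 = 184.5 days.
Leg 2: γ = 1.022; τ_2 = 55.24/1.022 = 54.05 days.
Leg 3: 261.9 days is already measured aboard the station.
Total: 184.5 + 54.05 + 261.9 days.

τ = 500 days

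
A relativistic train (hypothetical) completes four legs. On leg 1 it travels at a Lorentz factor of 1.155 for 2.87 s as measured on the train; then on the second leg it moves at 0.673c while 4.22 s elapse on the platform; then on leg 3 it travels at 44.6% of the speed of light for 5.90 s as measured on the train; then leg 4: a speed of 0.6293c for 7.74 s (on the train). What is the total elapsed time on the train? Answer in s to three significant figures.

τ = 19.6 s

Leg 1: 2.87 s is already measured on the train.
Leg 2: γ = 1/√(1 − 0.673²) = 1/√0.5471 = 1.352; τ_2 = 4.22/1.352 = 3.121 s.
Leg 3: 5.90 s is already measured on the train.
Leg 4: 7.74 s is already measured on the train.
Total: 2.870 + 3.121 + 5.900 + 7.740 s.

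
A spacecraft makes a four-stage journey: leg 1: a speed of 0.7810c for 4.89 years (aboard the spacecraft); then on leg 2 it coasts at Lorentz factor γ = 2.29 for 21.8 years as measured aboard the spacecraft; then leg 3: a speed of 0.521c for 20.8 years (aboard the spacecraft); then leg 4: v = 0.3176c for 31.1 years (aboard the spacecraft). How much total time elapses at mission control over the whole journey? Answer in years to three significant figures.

Leg 1: γ = 1/√(1 − 0.7810²) = 1/√0.3900 = 1.601; Δt_1 = 1.601 × 4.89 = 7.830 years.
Leg 2: γ = 2.29; Δt_2 = 2.290 × 21.8 = 49.92 years.
Leg 3: γ = 1/√(1 − 0.521²) = 1/√0.7286 = 1.172; Δt_3 = 1.172 × 20.8 = 24.37 years.
Leg 4: γ = 1/√(1 − 0.3176²) = 1/√0.8991 = 1.055; Δt_4 = 1.055 × 31.1 = 32.80 years.
Total: 7.830 + 49.92 + 24.37 + 32.80 years.

Δt = 115 years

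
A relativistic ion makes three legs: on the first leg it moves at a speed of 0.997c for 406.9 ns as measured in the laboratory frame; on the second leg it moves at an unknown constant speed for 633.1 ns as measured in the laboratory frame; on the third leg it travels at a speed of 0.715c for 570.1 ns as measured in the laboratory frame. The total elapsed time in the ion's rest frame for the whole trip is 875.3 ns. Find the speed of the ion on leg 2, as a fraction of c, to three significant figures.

β = 0.711

Leg 1: γ = 1/√(1 − 0.997²) = 1/√0.005991 = 12.92; τ_1 = 406.9/12.92 = 31.49 ns.
Leg 2: speed unknown; τ_2 = 633.1/γ_2.
Leg 3: γ = 1/√(1 − 0.715²) = 1/√0.4888 = 1.430; τ_3 = 570.1/1.430 = 398.6 ns.
Total proper time: 31.49 + τ_2 + 398.6 = 875.3, so τ_2 = 875.3 − 430.1 = 445.2 ns.
γ_2 = 633.1/445.2 = 1.422; β = √(1 − 1/γ²) = √0.5054.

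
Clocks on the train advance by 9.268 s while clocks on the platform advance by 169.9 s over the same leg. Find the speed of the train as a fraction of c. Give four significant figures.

The proper time is measured on the train (both events occur at the train's location); Δt is measured on the platform. γ = Δt/τ = 169.9/9.268 = 18.33.
β = √(1 − 1/γ²) = √(1 − 0.002976) = √0.9970

β = 0.9985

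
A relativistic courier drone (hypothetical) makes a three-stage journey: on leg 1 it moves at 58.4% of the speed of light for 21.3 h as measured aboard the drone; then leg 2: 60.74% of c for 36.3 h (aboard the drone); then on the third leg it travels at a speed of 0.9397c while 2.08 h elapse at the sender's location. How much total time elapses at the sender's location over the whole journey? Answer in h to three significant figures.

Leg 1: β = 0.584; γ = 1/√(1 − 0.584²) = 1/√0.6589 = 1.232; Δt_1 = 1.232 × 21.3 = 26.24 h.
Leg 2: β = 0.6074; γ = 1/√(1 − 0.6074²) = 1/√0.6311 = 1.259; Δt_2 = 1.259 × 36.3 = 45.70 h.
Leg 3: 2.08 h is already measured at the sender's location.
Total: 26.24 + 45.70 + 2.080 h.

Δt = 74.0 h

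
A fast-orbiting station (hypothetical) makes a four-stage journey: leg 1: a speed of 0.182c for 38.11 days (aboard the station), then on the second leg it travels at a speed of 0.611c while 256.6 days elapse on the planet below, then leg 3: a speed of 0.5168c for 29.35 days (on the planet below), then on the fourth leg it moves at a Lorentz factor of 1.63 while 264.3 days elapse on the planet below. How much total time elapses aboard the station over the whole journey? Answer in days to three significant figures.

τ = 429 days

Leg 1: 38.11 days is already measured aboard the station.
Leg 2: γ = 1/√(1 − 0.611²) = 1/√0.6267 = 1.263; τ_2 = 256.6/1.263 = 203.1 days.
Leg 3: γ = 1/√(1 − 0.5168²) = 1/√0.7329 = 1.168; τ_3 = 29.35/1.168 = 25.13 days.
Leg 4: γ = 1.63; τ_4 = 264.3/1.630 = 162.1 days.
Total: 38.11 + 203.1 + 25.13 + 162.1 days.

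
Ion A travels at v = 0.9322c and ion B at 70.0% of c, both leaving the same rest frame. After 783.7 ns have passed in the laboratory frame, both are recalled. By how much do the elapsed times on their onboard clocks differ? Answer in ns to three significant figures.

|τ_A − τ_B| = 276 ns

A: γ = 1/√(1 − 0.9322²) = 1/√0.1310 = 2.763; τ_A = 783.7/2.763 = 283.7 ns.
B: β = 0.700; γ = 1/√(1 − 0.700²) = 1/√0.5100 = 1.400; τ_B = 783.7/1.400 = 559.7 ns.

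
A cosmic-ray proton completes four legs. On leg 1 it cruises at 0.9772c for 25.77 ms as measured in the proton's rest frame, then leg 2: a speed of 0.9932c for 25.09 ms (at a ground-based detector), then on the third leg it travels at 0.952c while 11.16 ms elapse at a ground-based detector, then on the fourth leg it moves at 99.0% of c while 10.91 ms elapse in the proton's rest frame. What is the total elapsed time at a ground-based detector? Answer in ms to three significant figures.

Δt = 235 ms

Leg 1: γ = 1/√(1 − 0.9772²) = 1/√0.04508 = 4.710; Δt_1 = 4.710 × 25.77 = 121.4 ms.
Leg 2: 25.09 ms is already measured at a ground-based detector.
Leg 3: 11.16 ms is already measured at a ground-based detector.
Leg 4: β = 0.990; γ = 1/√(1 − 0.990²) = 1/√0.01990 = 7.089; Δt_4 = 7.089 × 10.91 = 77.34 ms.
Total: 121.4 + 25.09 + 11.16 + 77.34 ms.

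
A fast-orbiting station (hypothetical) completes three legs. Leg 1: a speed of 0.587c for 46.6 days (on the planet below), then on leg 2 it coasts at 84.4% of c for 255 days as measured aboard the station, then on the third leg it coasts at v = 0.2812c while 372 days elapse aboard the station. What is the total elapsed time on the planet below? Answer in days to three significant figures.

Δt = 910 days

Leg 1: 46.6 days is already measured on the planet below.
Leg 2: β = 0.844; γ = 1/√(1 − 0.844²) = 1/√0.2877 = 1.864; Δt_2 = 1.864 × 255 = 475.4 days.
Leg 3: γ = 1/√(1 − 0.2812²) = 1/√0.9209 = 1.042; Δt_3 = 1.042 × 372 = 387.6 days.
Total: 46.60 + 475.4 + 387.6 days.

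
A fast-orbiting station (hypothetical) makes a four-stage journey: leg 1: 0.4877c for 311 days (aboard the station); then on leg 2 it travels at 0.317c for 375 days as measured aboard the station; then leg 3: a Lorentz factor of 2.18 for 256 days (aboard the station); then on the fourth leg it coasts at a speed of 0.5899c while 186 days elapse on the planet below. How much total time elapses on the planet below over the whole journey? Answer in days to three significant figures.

Leg 1: γ = 1/√(1 − 0.4877²) = 1/√0.7621 = 1.145; Δt_1 = 1.145 × 311 = 356.2 days.
Leg 2: γ = 1/√(1 − 0.317²) = 1/√0.8995 = 1.054; Δt_2 = 1.054 × 375 = 395.4 days.
Leg 3: γ = 2.18; Δt_3 = 2.180 × 256 = 558.1 days.
Leg 4: 186 days is already measured on the planet below.
Total: 356.2 + 395.4 + 558.1 + 186.0 days.

Δt = 1500 days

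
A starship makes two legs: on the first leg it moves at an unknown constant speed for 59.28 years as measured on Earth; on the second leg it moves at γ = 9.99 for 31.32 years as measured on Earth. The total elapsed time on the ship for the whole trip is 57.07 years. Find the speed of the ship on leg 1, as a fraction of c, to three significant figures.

Leg 1: speed unknown; τ_1 = 59.28/γ_1.
Leg 2: γ = 9.99; τ_2 = 31.32/9.990 = 3.135 years.
Total proper time: τ_1 + 3.135 = 57.07, so τ_1 = 57.07 − 3.135 = 53.93 years.
γ_1 = 59.28/53.93 = 1.099; β = √(1 − 1/γ²) = √0.1722.

β = 0.415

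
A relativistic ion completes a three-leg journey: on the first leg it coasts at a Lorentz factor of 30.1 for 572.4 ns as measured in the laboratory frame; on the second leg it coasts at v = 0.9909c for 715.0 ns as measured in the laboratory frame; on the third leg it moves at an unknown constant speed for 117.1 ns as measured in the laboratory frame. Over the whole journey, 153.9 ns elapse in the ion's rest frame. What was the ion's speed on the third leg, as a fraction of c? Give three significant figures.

Leg 1: γ = 30.1; τ_1 = 572.4/30.10 = 19.02 ns.
Leg 2: γ = 1/√(1 − 0.9909²) = 1/√0.01812 = 7.429; τ_2 = 715.0/7.429 = 96.24 ns.
Leg 3: speed unknown; τ_3 = 117.1/γ_3.
Total proper time: 19.02 + 96.24 + τ_3 = 153.9, so τ_3 = 153.9 − 115.3 = 38.64 ns.
γ_3 = 117.1/38.64 = 3.030; β = √(1 − 1/γ²) = √0.8911.

β = 0.944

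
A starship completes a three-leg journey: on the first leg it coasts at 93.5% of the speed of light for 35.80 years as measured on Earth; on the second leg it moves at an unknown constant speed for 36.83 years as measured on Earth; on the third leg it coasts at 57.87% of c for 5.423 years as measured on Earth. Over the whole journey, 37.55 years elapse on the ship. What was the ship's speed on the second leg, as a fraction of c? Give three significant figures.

Leg 1: β = 0.935; γ = 1/√(1 − 0.935²) = 1/√0.1258 = 2.820; τ_1 = 35.80/2.820 = 12.70 years.
Leg 2: speed unknown; τ_2 = 36.83/γ_2.
Leg 3: β = 0.5787; γ = 1/√(1 − 0.5787²) = 1/√0.6651 = 1.226; τ_3 = 5.423/1.226 = 4.423 years.
Total proper time: 12.70 + τ_2 + 4.423 = 37.55, so τ_2 = 37.55 − 17.12 = 20.43 years.
γ_2 = 36.83/20.43 = 1.803; β = √(1 − 1/γ²) = √0.6923.

β = 0.832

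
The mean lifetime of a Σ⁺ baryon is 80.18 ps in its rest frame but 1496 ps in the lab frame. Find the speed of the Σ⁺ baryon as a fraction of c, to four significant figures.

γ = Δt/τ₀ = 1496/80.18 = 18.66
β = √(1 − 1/γ²) = √(1 − 0.002873) = √0.9971

β = 0.9986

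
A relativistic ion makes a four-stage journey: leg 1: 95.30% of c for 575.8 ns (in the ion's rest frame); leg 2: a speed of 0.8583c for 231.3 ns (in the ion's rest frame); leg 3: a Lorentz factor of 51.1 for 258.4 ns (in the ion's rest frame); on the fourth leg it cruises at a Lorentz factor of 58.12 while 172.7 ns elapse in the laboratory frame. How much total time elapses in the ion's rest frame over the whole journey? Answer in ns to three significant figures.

τ = 1070 ns

Leg 1: 575.8 ns is already measured in the ion's rest frame.
Leg 2: 231.3 ns is already measured in the ion's rest frame.
Leg 3: 258.4 ns is already measured in the ion's rest frame.
Leg 4: γ = 58.12; τ_4 = 172.7/58.12 = 2.971 ns.
Total: 575.8 + 231.3 + 258.4 + 2.971 ns.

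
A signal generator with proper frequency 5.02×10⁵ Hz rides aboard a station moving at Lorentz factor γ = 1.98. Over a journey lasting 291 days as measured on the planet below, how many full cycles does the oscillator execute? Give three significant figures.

N = 6.37×10¹²

γ = 1.98
The oscillator's own cycle count is N = f × τ where τ is the proper time aboard the station. τ = Δt/γ = 291/1.980 = 147.0 days = 1.270×10⁷ s.
N = 5.02×10⁵ × 1.270×10⁷ = 6.374×10¹².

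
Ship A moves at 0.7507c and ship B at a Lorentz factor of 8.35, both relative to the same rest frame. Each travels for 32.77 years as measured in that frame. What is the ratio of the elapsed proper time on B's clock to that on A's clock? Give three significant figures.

A: γ = 1/√(1 − 0.7507²) = 1/√0.4364 = 1.514. B: γ = 8.35.
τ_A/τ_B = γ_B/γ_A = 8.350/1.514 = 5.516, so τ_B/τ_A = 0.1813.

τ_B/τ_A = 0.181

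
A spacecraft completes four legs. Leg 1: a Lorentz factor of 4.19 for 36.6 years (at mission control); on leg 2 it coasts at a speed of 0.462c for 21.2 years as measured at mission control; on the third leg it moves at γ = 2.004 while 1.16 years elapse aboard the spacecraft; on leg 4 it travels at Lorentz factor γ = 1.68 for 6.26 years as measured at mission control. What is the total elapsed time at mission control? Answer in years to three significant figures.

Leg 1: 36.6 years is already measured at mission control.
Leg 2: 21.2 years is already measured at mission control.
Leg 3: γ = 2.004; Δt_3 = 2.004 × 1.16 = 2.325 years.
Leg 4: 6.26 years is already measured at mission control.
Total: 36.60 + 21.20 + 2.325 + 6.260 years.

Δt = 66.4 years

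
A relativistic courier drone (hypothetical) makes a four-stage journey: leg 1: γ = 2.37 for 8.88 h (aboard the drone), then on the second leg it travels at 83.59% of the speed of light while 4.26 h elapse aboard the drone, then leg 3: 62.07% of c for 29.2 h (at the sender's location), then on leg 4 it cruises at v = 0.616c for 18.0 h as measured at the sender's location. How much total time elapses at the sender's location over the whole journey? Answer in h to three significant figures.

Δt = 76.0 h

Leg 1: γ = 2.37; Δt_1 = 2.370 × 8.88 = 21.05 h.
Leg 2: β = 0.8359; γ = 1/√(1 − 0.8359²) = 1/√0.3013 = 1.822; Δt_2 = 1.822 × 4.26 = 7.761 h.
Leg 3: 29.2 h is already measured at the sender's location.
Leg 4: 18.0 h is already measured at the sender's location.
Total: 21.05 + 7.761 + 29.20 + 18.00 h.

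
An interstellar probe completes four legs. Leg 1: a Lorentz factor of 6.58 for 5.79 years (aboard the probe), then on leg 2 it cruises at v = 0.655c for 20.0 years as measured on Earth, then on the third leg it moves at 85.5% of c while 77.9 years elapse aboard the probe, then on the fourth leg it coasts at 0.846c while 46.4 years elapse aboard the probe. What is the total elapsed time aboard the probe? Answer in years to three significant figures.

τ = 145 years

Leg 1: 5.79 years is already measured aboard the probe.
Leg 2: γ = 1/√(1 − 0.655²) = 1/√0.5710 = 1.323; τ_2 = 20.0/1.323 = 15.11 years.
Leg 3: 77.9 years is already measured aboard the probe.
Leg 4: 46.4 years is already measured aboard the probe.
Total: 5.790 + 15.11 + 77.90 + 46.40 years.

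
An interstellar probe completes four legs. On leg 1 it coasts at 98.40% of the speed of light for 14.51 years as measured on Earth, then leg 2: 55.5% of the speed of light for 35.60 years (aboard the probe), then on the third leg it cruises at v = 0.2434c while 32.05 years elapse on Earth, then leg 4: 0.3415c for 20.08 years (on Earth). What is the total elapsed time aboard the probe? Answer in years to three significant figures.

Leg 1: β = 0.9840; γ = 1/√(1 − 0.9840²) = 1/√0.03174 = 5.613; τ_1 = 14.51/5.613 = 2.585 years.
Leg 2: 35.60 years is already measured aboard the probe.
Leg 3: γ = 1/√(1 − 0.2434²) = 1/√0.9408 = 1.031; τ_3 = 32.05/1.031 = 31.09 years.
Leg 4: γ = 1/√(1 − 0.3415²) = 1/√0.8834 = 1.064; τ_4 = 20.08/1.064 = 18.87 years.
Total: 2.585 + 35.60 + 31.09 + 18.87 years.

τ = 88.1 years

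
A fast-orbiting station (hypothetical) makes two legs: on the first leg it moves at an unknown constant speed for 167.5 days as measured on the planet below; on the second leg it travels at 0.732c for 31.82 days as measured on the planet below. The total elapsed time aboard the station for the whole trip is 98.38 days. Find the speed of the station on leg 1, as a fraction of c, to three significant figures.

Leg 1: speed unknown; τ_1 = 167.5/γ_1.
Leg 2: γ = 1/√(1 − 0.732²) = 1/√0.4642 = 1.468; τ_2 = 31.82/1.468 = 21.68 days.
Total proper time: τ_1 + 21.68 = 98.38, so τ_1 = 98.38 − 21.68 = 76.70 days.
γ_1 = 167.5/76.70 = 2.184; β = √(1 − 1/γ²) = √0.7903.

β = 0.889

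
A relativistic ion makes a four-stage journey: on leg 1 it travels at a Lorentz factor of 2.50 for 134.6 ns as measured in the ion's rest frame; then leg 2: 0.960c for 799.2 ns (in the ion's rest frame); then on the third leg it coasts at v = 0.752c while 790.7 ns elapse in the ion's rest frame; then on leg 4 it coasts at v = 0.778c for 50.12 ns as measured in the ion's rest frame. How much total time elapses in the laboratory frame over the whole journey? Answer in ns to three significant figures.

Leg 1: γ = 2.50; Δt_1 = 2.500 × 134.6 = 336.5 ns.
Leg 2: γ = 1/√(1 − 0.960²) = 25/7 ≈ 3.571; Δt_2 = 3.571 × 799.2 = 2854 ns.
Leg 3: γ = 1/√(1 − 0.752²) = 1/√0.4345 = 1.517; Δt_3 = 1.517 × 790.7 = 1200 ns.
Leg 4: γ = 1/√(1 − 0.778²) = 1/√0.3947 = 1.592; Δt_4 = 1.592 × 50.12 = 79.78 ns.
Total: 336.5 + 2854 + 1200 + 79.78 ns.

Δt = 4470 ns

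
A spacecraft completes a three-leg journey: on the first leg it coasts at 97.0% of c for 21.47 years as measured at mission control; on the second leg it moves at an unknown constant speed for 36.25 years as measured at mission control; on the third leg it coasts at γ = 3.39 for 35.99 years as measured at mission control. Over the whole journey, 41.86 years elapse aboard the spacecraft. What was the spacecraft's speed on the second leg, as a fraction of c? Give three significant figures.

β = 0.696

Leg 1: β = 0.970; γ = 1/√(1 − 0.970²) = 1/√0.05910 = 4.113; τ_1 = 21.47/4.113 = 5.219 years.
Leg 2: speed unknown; τ_2 = 36.25/γ_2.
Leg 3: γ = 3.39; τ_3 = 35.99/3.390 = 10.62 years.
Total proper time: 5.219 + τ_2 + 10.62 = 41.86, so τ_2 = 41.86 − 15.84 = 26.02 years.
γ_2 = 36.25/26.02 = 1.393; β = √(1 − 1/γ²) = √0.4846.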